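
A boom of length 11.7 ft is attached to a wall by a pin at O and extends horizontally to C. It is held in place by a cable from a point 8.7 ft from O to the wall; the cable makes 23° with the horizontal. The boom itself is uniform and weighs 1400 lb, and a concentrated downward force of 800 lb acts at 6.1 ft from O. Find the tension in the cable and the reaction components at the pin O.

T = 3845 lb, O_x = 3539 lb, O_y = 697.7 lb

ΣM about O: T·sin23°·8.7 − 1400·5.85 − 800·6.1 = 0 → T = 13070/(8.7·0.390731) = 3844.84 ≈ 3845 lb.
ΣF_x = 0: O_x − T·cos23° = 0 → O_x = 3844.84 × 0.920505 = 3539 lb.
ΣF_y = 0: O_y + T·sin23° − 1400 − 800 = 0 → O_y = 2200 − 3844.84 × 0.390731 = 697.7 lb.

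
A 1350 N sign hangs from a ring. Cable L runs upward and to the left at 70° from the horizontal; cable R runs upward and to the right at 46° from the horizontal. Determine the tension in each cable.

T_L = 1043 N, T_R = 513.7 N

ΣF_x = 0: −T_L·cos70° + T_R·cos46° = 0 → T_R = 0.492357·T_L.
ΣF_y = 0: T_L·sin70° + T_R·sin46° = 1350.
Substitute: T_L·(0.939693 + 0.492357·0.71934) = 1350 → T_L = 1043.39 ≈ 1043 N.
Then T_R = 0.492357 × 1043.39 = 513.7 N.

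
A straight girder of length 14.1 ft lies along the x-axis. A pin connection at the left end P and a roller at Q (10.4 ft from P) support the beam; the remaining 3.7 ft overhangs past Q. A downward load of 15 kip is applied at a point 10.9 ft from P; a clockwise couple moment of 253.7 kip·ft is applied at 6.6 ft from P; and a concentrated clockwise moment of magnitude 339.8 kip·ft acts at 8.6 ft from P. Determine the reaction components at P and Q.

P_x = 0, P_y = -57.79 kip, Q_y = 72.79 kip

Taking moments about P: Q_y·10.4 − 15·10.9 − 253.7 − 339.8 = 0 → Q_y = 757/10.4 = 72.7885 ≈ 72.79 kip.
ΣF_y = 0: P_y + 72.7885 − 15 = 0 → P_y = -57.79 kip.
ΣF_x = 0: no horizontal applied forces, so P_x = 0.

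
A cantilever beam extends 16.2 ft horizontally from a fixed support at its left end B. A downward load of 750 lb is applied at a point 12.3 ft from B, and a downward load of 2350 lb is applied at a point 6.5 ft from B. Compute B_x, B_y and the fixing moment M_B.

ΣF_x = 0: B_x = 0.
ΣF_y = 0: B_y − 750 − 2350 = 0 → B_y = 3100 lb.
ΣM about B: M_B − 750·12.3 − 2350·6.5 = 0 → M_B = 24500 lb·ft.

B_x = 0, B_y = 3100 lb, M_B = 24500 lb·ft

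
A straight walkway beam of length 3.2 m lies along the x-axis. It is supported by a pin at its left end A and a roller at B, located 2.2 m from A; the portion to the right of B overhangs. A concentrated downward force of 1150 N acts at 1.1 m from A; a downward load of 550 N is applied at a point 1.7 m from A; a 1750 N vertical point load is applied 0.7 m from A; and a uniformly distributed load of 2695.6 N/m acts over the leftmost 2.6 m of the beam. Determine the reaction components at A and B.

A_x = 0, A_y = 4760 N, B_y = 5698 N

Resultant of the distributed load: 2695.6 × 2.6 = 7008.56 N at 1.3 m from A.
ΣM about A: B_y·2.2 − 1150·1.1 − 550·1.7 − 1750·0.7 − (2695.6·2.6)·1.3 = 0 → B_y = 12536.128/2.2 = 5698.24 ≈ 5698 N.
ΣF_y = 0: A_y + 5698.24 − 1150 − 550 − 1750 − 2695.6·2.6 = 0 → A_y = 4760 N.
ΣF_x = 0: no horizontal applied forces, so A_x = 0.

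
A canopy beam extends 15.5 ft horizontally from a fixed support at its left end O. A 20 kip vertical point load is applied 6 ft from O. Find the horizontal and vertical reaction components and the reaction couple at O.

ΣF_x = 0: O_x = 0.
ΣF_y = 0: O_y − 20 = 0 → O_y = 20.00 kip.
ΣM about O: M_O − 20·6 = 0 → M_O = 120.0 kip·ft.

O_x = 0, O_y = 20.00 kip, M_O = 120.0 kip·ft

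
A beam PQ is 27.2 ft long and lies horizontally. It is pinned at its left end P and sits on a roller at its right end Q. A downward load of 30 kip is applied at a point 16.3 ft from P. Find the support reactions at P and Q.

P_x = 0, P_y = 12.02 kip, Q_y = 17.98 kip

ΣM about P: Q_y·27.2 − 30·16.3 = 0 → Q_y = 489/27.2 = 17.9779 ≈ 17.98 kip.
ΣF_y = 0: P_y + 17.9779 − 30 = 0 → P_y = 12.02 kip.
ΣF_x = 0: no horizontal applied forces, so P_x = 0.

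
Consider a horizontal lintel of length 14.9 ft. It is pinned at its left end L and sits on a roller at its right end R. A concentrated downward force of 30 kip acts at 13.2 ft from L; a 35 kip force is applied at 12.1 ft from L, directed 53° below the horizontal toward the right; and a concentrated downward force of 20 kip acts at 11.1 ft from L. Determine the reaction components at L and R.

L_x = -21.06 kip, L_y = 13.78 kip, R_y = 64.18 kip

Moments about L: R_y·14.9 − 30·13.2 − 35·sin53°·12.1 − 20·11.1 = 0 → R_y = 956.222/14.9 = 64.176 ≈ 64.18 kip.
ΣF_y = 0: L_y + 64.176 − 30 − 35·sin53° − 20 = 0 → L_y = 13.78 kip.
ΣF_x = 0: L_x + 35·cos53° = 0 → L_x = -21.06 kip.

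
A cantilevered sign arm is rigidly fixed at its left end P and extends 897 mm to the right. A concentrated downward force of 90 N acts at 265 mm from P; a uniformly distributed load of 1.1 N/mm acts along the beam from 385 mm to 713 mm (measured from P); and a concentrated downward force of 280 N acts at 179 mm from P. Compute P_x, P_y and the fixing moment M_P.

P_x = 0, P_y = 730.8 N, M_P = 272000 N·mm

Resultant of the distributed load: 1.1 × 328 = 360.8 N at 549 mm from P.
ΣF_x = 0: P_x = 0.
ΣF_y = 0: P_y − 90 − 1.1·328 − 280 = 0 → P_y = 730.8 N.
ΣM about P: M_P − 90·265 − (1.1·328)·549 − 280·179 = 0 → M_P = 272000 N·mm.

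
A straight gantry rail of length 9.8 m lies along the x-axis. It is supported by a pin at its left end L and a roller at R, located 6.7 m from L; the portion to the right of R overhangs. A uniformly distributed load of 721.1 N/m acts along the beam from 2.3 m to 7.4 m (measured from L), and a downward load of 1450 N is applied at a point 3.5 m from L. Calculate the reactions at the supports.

Resultant of the distributed load: 721.1 × 5.1 = 3677.61 N at 4.85 m from L.
Moments about L: R_y·6.7 − (721.1·5.1)·4.85 − 1450·3.5 = 0 → R_y = 22911.4085/6.7 = 3419.61 ≈ 3420 N.
ΣF_y = 0: L_y + 3419.61 − 721.1·5.1 − 1450 = 0 → L_y = 1708 N.
ΣF_x = 0: no horizontal applied forces, so L_x = 0.

L_x = 0, L_y = 1708 N, R_y = 3420 N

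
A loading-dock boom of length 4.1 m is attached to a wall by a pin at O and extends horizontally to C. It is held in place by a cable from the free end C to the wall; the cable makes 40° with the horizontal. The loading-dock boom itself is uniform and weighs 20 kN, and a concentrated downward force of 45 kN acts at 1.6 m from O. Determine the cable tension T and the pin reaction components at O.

T = 42.88 kN, O_x = 32.85 kN, O_y = 37.44 kN

ΣM about O: T·sin40°·4.1 − 20·2.05 − 45·1.6 = 0 → T = 113/(4.1·0.642788) = 42.8772 ≈ 42.88 kN.
ΣF_x = 0: O_x − T·cos40° = 0 → O_x = 42.8772 × 0.766044 = 32.85 kN.
ΣF_y = 0: O_y + T·sin40° − 20 − 45 = 0 → O_y = 65 − 42.8772 × 0.642788 = 37.44 kN.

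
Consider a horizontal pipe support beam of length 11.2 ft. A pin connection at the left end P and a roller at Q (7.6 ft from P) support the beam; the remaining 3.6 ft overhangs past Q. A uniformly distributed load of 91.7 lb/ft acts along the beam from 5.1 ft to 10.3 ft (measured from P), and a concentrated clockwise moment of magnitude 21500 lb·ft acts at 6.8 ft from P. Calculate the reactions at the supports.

Resultant of the distributed load: 91.7 × 5.2 = 476.84 lb at 7.7 ft from P.
ΣM about P: Q_y·7.6 − (91.7·5.2)·7.7 − 21500 = 0 → Q_y = 25171.668/7.6 = 3312.06 ≈ 3312 lb.
ΣF_y = 0: P_y + 3312.06 − 91.7·5.2 = 0 → P_y = -2835 lb.
ΣF_x = 0: no horizontal applied forces, so P_x = 0.

P_x = 0, P_y = -2835 lb, Q_y = 3312 lb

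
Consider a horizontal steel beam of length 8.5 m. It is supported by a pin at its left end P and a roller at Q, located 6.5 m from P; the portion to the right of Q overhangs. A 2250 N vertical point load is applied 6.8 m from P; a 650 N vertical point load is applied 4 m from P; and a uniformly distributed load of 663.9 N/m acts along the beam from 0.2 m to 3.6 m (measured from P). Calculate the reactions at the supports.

Resultant of the distributed load: 663.9 × 3.4 = 2257.26 N at 1.9 m from P.
Taking moments about P: Q_y·6.5 − 2250·6.8 − 650·4 − (663.9·3.4)·1.9 = 0 → Q_y = 22188.794/6.5 = 3413.66 ≈ 3414 N.
ΣF_y = 0: P_y + 3413.66 − 2250 − 650 − 663.9·3.4 = 0 → P_y = 1744 N.
ΣF_x = 0: no horizontal applied forces, so P_x = 0.

P_x = 0, P_y = 1744 N, Q_y = 3414 N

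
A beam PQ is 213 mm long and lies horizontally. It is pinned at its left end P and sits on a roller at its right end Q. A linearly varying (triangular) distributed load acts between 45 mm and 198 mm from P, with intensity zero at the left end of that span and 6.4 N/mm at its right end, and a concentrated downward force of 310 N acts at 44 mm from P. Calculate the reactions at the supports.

Resultant of the triangular load: ½ × 6.4 × 153 = 489.6 N, acting at 147 mm from P (one-third of the span from the peak).
Taking moments about P: Q_y·213 − (½·6.4·153)·147 − 310·44 = 0 → Q_y = 85611.2/213 = 401.931 ≈ 401.9 N.
ΣF_y = 0: P_y + 401.931 − ½·6.4·153 − 310 = 0 → P_y = 397.7 N.
ΣF_x = 0: no horizontal applied forces, so P_x = 0.

P_x = 0, P_y = 397.7 N, Q_y = 401.9 N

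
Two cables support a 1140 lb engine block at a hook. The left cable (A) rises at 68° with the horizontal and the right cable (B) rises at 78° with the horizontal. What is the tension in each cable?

T_A = 423.9 lb, T_B = 763.7 lb

ΣF_x = 0: −T_A·cos68° + T_B·cos78° = 0 → T_B = 1.80176·T_A.
ΣF_y = 0: T_A·sin68° + T_B·sin78° = 1140.
Substitute: T_A·(0.927184 + 1.80176·0.978148) = 1140 → T_A = 423.859 ≈ 423.9 lb.
Then T_B = 1.80176 × 423.859 = 763.7 lb.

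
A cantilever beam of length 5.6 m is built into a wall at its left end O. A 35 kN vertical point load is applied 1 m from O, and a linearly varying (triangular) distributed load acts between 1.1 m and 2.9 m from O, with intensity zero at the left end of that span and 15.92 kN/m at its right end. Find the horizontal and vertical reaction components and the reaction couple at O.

Resultant of the triangular load: ½ × 15.92 × 1.8 = 14.328 kN, acting at 2.3 m from O (one-third of the span from the peak).
ΣF_x = 0: O_x = 0.
ΣF_y = 0: O_y − 35 − ½·15.92·1.8 = 0 → O_y = 49.33 kN.
ΣM about O: M_O − 35·1 − (½·15.92·1.8)·2.3 = 0 → M_O = 67.95 kN·m.

O_x = 0, O_y = 49.33 kN, M_O = 67.95 kN·m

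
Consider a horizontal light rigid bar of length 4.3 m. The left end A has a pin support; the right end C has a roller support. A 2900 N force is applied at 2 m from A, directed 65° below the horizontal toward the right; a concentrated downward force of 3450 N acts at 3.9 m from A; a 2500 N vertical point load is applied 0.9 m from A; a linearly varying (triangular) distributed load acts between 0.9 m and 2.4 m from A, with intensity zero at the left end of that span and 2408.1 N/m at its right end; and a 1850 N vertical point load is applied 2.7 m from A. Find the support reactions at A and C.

Resultant of the triangular load: ½ × 2408.1 × 1.5 = 1806.075 N, acting at 1.9 m from A (one-third of the span from the peak).
Moments about A: C_y·4.3 − 2900·sin65°·2 − 3450·3.9 − 2500·0.9 − (½·2408.1·1.5)·1.9 − 1850·2.7 = 0 → C_y = 29388.1/4.3 = 6834.44 ≈ 6834 N.
ΣF_y = 0: A_y + 6834.44 − 2900·sin65° − 3450 − 2500 − ½·2408.1·1.5 − 1850 = 0 → A_y = 5400 N.
ΣF_x = 0: A_x + 2900·cos65° = 0 → A_x = -1226 N.

A_x = -1226 N, A_y = 5400 N, C_y = 6834 N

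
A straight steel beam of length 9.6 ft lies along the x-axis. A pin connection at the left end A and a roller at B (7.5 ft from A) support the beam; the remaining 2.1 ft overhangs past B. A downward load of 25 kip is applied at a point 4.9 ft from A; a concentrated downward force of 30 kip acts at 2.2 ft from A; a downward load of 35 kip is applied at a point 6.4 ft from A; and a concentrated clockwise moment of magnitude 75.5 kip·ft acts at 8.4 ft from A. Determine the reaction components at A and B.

A_x = 0, A_y = 24.93 kip, B_y = 65.07 kip

Moments about A: B_y·7.5 − 25·4.9 − 30·2.2 − 35·6.4 − 75.5 = 0 → B_y = 488/7.5 = 65.0667 ≈ 65.07 kip.
ΣF_y = 0: A_y + 65.0667 − 25 − 30 − 35 = 0 → A_y = 24.93 kip.
ΣF_x = 0: no horizontal applied forces, so A_x = 0.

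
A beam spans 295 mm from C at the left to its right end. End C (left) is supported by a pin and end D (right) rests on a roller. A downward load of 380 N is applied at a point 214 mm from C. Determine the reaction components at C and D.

C_x = 0, C_y = 104.3 N, D_y = 275.7 N

Moments about C: D_y·295 − 380·214 = 0 → D_y = 81320/295 = 275.661 ≈ 275.7 N.
ΣF_y = 0: C_y + 275.661 − 380 = 0 → C_y = 104.3 N.
ΣF_x = 0: no horizontal applied forces, so C_x = 0.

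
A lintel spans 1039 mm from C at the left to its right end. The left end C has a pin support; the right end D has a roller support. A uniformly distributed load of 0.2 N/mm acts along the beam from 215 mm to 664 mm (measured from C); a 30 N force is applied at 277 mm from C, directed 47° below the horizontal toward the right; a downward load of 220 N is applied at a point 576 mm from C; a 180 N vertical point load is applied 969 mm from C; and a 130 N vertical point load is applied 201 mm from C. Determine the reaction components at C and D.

C_x = -20.46 N, C_y = 282.9 N, D_y = 358.8 N

Resultant of the distributed load: 0.2 × 449 = 89.8 N at 439.5 mm from C.
ΣM about C: D_y·1039 − (0.2·449)·439.5 − 30·sin47°·277 − 220·576 − 180·969 − 130·201 = 0 → D_y = 372815/1039 = 358.821 ≈ 358.8 N.
ΣF_y = 0: C_y + 358.821 − 0.2·449 − 30·sin47° − 220 − 180 − 130 = 0 → C_y = 282.9 N.
ΣF_x = 0: C_x + 30·cos47° = 0 → C_x = -20.46 N.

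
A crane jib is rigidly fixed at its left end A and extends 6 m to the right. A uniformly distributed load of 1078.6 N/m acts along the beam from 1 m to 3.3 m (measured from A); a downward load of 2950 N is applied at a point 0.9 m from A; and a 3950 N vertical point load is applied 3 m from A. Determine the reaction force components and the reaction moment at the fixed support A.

A_x = 0, A_y = 9381 N, M_A = 19840 N·m

Resultant of the distributed load: 1078.6 × 2.3 = 2480.78 N at 2.15 m from A.
ΣF_x = 0: A_x = 0.
ΣF_y = 0: A_y − 1078.6·2.3 − 2950 − 3950 = 0 → A_y = 9381 N.
ΣM about A: M_A − (1078.6·2.3)·2.15 − 2950·0.9 − 3950·3 = 0 → M_A = 19840 N·m.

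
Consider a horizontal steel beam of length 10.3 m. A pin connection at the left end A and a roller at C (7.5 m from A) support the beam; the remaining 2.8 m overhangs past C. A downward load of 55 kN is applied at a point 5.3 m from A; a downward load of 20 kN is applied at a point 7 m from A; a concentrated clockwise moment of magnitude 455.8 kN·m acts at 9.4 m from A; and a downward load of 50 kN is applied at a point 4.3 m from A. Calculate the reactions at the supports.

A_x = 0, A_y = -21.97 kN, C_y = 147.0 kN

ΣM about A: C_y·7.5 − 55·5.3 − 20·7 − 455.8 − 50·4.3 = 0 → C_y = 1102.3/7.5 = 146.973 ≈ 147.0 kN.
ΣF_y = 0: A_y + 146.973 − 55 − 20 − 50 = 0 → A_y = -21.97 kN.
ΣF_x = 0: no horizontal applied forces, so A_x = 0.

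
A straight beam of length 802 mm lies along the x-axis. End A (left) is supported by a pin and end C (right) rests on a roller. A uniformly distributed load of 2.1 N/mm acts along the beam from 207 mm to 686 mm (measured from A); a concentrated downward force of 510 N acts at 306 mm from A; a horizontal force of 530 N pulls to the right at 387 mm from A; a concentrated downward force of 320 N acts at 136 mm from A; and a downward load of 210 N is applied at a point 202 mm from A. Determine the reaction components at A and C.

Resultant of the distributed load: 2.1 × 479 = 1005.9 N at 446.5 mm from A.
Moments about A: C_y·802 − (2.1·479)·446.5 − 510·306 − 320·136 − 210·202 = 0 → C_y = 691134.35/802 = 861.764 ≈ 861.8 N.
ΣF_y = 0: A_y + 861.764 − 2.1·479 − 510 − 320 − 210 = 0 → A_y = 1184 N.
ΣF_x = 0: A_x + 530 = 0 → A_x = -530.0 N.

A_x = -530.0 N, A_y = 1184 N, C_y = 861.8 N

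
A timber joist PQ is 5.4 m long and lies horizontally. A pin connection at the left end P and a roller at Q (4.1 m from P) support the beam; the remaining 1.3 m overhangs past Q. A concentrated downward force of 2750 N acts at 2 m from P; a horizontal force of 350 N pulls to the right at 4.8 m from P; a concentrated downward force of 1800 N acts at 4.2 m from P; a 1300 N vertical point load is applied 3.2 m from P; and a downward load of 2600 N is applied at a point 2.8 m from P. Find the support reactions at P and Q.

P_x = -350.0 N, P_y = 2474 N, Q_y = 5976 N

Taking moments about P: Q_y·4.1 − 2750·2 − 1800·4.2 − 1300·3.2 − 2600·2.8 = 0 → Q_y = 24500/4.1 = 5975.61 ≈ 5976 N.
ΣF_y = 0: P_y + 5975.61 − 2750 − 1800 − 1300 − 2600 = 0 → P_y = 2474 N.
ΣF_x = 0: P_x + 350 = 0 → P_x = -350.0 N.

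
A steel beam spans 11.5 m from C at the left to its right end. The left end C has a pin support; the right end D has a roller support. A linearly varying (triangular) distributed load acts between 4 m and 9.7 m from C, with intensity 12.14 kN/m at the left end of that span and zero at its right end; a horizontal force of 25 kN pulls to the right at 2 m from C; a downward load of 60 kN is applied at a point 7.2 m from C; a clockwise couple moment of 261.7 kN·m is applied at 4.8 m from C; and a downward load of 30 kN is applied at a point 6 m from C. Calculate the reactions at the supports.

Resultant of the triangular load: ½ × 12.14 × 5.7 = 34.599 kN, acting at 5.9 m from C (one-third of the span from the peak).
Taking moments about C: D_y·11.5 − (½·12.14·5.7)·5.9 − 60·7.2 − 261.7 − 30·6 = 0 → D_y = 1077.8341/11.5 = 93.7247 ≈ 93.72 kN.
ΣF_y = 0: C_y + 93.7247 − ½·12.14·5.7 − 60 − 30 = 0 → C_y = 30.87 kN.
ΣF_x = 0: C_x + 25 = 0 → C_x = -25.00 kN.

C_x = -25.00 kN, C_y = 30.87 kN, D_y = 93.72 kN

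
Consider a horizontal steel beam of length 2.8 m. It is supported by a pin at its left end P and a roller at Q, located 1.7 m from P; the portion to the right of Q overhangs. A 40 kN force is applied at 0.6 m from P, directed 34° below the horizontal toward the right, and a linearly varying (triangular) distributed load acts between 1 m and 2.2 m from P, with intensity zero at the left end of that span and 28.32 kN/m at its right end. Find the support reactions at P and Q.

P_x = -33.16 kN, P_y = 13.47 kN, Q_y = 25.89 kN

Resultant of the triangular load: ½ × 28.32 × 1.2 = 16.992 kN, acting at 1.8 m from P (one-third of the span from the peak).
Moments about P: Q_y·1.7 − 40·sin34°·0.6 − (½·28.32·1.2)·1.8 = 0 → Q_y = 44.0062/1.7 = 25.886 ≈ 25.89 kN.
ΣF_y = 0: P_y + 25.886 − 40·sin34° − ½·28.32·1.2 = 0 → P_y = 13.47 kN.
ΣF_x = 0: P_x + 40·cos34° = 0 → P_x = -33.16 kN.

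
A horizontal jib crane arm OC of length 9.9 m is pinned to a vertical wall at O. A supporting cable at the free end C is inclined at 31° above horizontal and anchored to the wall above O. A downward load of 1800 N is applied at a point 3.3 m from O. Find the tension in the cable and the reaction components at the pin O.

ΣM about O: T·sin31°·9.9 − 1800·3.3 = 0 → T = 5940/(9.9·0.515038) = 1164.96 ≈ 1165 N.
ΣF_x = 0: O_x − T·cos31° = 0 → O_x = 1164.96 × 0.857167 = 998.6 N.
ΣF_y = 0: O_y + T·sin31° − 1800 = 0 → O_y = 1800 − 1164.96 × 0.515038 = 1200 N.

T = 1165 N, O_x = 998.6 N, O_y = 1200 N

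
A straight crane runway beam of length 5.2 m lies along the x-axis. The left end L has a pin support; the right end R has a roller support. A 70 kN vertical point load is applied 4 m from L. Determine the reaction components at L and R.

L_x = 0, L_y = 16.15 kN, R_y = 53.85 kN

Moments about L: R_y·5.2 − 70·4 = 0 → R_y = 280/5.2 = 53.8462 ≈ 53.85 kN.
ΣF_y = 0: L_y + 53.8462 − 70 = 0 → L_y = 16.15 kN.
ΣF_x = 0: no horizontal applied forces, so L_x = 0.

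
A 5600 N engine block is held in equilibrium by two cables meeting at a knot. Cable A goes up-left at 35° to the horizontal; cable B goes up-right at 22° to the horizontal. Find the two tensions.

T_A = 6191 N, T_B = 5470 N

ΣF_x = 0: −T_A·cos35° + T_B·cos22° = 0 → T_B = 0.883484·T_A.
ΣF_y = 0: T_A·sin35° + T_B·sin22° = 5600.
Substitute: T_A·(0.573576 + 0.883484·0.374607) = 5600 → T_A = 6191.02 ≈ 6191 N.
Then T_B = 0.883484 × 6191.02 = 5470 N.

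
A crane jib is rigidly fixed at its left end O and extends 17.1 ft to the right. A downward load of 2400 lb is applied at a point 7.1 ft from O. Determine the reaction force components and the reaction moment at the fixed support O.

O_x = 0, O_y = 2400 lb, M_O = 17040 lb·ft

ΣF_x = 0: O_x = 0.
ΣF_y = 0: O_y − 2400 = 0 → O_y = 2400 lb.
ΣM about O: M_O − 2400·7.1 = 0 → M_O = 17040 lb·ft.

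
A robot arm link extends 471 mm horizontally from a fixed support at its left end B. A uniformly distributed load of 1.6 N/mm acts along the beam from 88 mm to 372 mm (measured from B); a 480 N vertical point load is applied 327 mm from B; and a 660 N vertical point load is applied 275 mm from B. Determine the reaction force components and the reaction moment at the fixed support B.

B_x = 0, B_y = 1594 N, M_B = 443000 N·mm

Resultant of the distributed load: 1.6 × 284 = 454.4 N at 230 mm from B.
ΣF_x = 0: B_x = 0.
ΣF_y = 0: B_y − 1.6·284 − 480 − 660 = 0 → B_y = 1594 N.
ΣM about B: M_B − (1.6·284)·230 − 480·327 − 660·275 = 0 → M_B = 443000 N·mm.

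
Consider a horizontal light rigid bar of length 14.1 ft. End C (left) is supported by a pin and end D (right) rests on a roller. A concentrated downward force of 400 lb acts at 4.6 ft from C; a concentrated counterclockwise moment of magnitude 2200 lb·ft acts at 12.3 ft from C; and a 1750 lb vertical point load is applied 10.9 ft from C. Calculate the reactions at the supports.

ΣM about C: D_y·14.1 − 400·4.6 + 2200 − 1750·10.9 = 0 → D_y = 18715/14.1 = 1327.3 ≈ 1327 lb.
ΣF_y = 0: C_y + 1327.3 − 400 − 1750 = 0 → C_y = 822.7 lb.
ΣF_x = 0: no horizontal applied forces, so C_x = 0.

C_x = 0, C_y = 822.7 lb, D_y = 1327 lb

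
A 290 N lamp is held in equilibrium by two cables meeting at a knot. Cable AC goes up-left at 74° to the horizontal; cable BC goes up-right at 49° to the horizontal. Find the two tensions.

ΣF_x = 0: −T_AC·cos74° + T_BC·cos49° = 0 → T_BC = 0.420141·T_AC.
ΣF_y = 0: T_AC·sin74° + T_BC·sin49° = 290.
Substitute: T_AC·(0.961262 + 0.420141·0.75471) = 290 → T_AC = 226.856 ≈ 226.9 N.
Then T_BC = 0.420141 × 226.856 = 95.31 N.

T_AC = 226.9 N, T_BC = 95.31 N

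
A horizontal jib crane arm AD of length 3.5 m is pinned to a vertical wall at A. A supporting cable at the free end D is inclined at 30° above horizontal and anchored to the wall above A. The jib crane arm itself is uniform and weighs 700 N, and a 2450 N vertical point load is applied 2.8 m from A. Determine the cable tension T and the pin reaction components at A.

ΣM about A: T·sin30°·3.5 − 700·1.75 − 2450·2.8 = 0 → T = 8085/(3.5·0.5) = 4620 N.
ΣF_x = 0: A_x − T·cos30° = 0 → A_x = 4620 × 0.866025 = 4001 N.
ΣF_y = 0: A_y + T·sin30° − 700 − 2450 = 0 → A_y = 3150 − 4620 × 0.5 = 840.0 N.

T = 4620 N, A_x = 4001 N, A_y = 840.0 N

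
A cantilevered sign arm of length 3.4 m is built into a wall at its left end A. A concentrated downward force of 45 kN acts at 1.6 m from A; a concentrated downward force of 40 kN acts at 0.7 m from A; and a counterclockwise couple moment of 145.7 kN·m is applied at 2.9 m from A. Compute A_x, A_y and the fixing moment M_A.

ΣF_x = 0: A_x = 0.
ΣF_y = 0: A_y − 45 − 40 = 0 → A_y = 85.00 kN.
ΣM about A: M_A − 45·1.6 − 40·0.7 + 145.7 = 0 → M_A = -45.70 kN·m.

A_x = 0, A_y = 85.00 kN, M_A = -45.70 kN·m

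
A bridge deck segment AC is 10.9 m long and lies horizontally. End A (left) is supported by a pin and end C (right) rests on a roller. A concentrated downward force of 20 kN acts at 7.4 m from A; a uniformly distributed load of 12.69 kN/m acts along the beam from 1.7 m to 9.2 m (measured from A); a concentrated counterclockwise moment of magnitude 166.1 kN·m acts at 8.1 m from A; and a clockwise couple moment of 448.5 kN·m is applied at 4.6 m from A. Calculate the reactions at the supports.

A_x = 0, A_y = 28.10 kN, C_y = 87.07 kN

Resultant of the distributed load: 12.69 × 7.5 = 95.175 kN at 5.45 m from A.
ΣM about A: C_y·10.9 − 20·7.4 − (12.69·7.5)·5.45 + 166.1 − 448.5 = 0 → C_y = 949.10375/10.9 = 87.0737 ≈ 87.07 kN.
ΣF_y = 0: A_y + 87.0737 − 20 − 12.69·7.5 = 0 → A_y = 28.10 kN.
ΣF_x = 0: no horizontal applied forces, so A_x = 0.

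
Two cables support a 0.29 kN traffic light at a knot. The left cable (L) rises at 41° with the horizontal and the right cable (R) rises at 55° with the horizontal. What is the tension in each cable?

T_L = 0.1673 kN, T_R = 0.2201 kN

ΣF_x = 0: −T_L·cos41° + T_R·cos55° = 0 → T_R = 1.3158·T_L.
ΣF_y = 0: T_L·sin41° + T_R·sin55° = 0.29.
Substitute: T_L·(0.656059 + 1.3158·0.819152) = 0.29 → T_L = 0.167253 ≈ 0.1673 kN.
Then T_R = 1.3158 × 0.167253 = 0.2201 kN.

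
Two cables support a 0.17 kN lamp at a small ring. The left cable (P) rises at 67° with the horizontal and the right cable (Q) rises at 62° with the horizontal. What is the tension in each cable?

ΣF_x = 0: −T_P·cos67° + T_Q·cos62° = 0 → T_Q = 0.832279·T_P.
ΣF_y = 0: T_P·sin67° + T_Q·sin62° = 0.17.
Substitute: T_P·(0.920505 + 0.832279·0.882948) = 0.17 → T_P = 0.102696 ≈ 0.1027 kN.
Then T_Q = 0.832279 × 0.102696 = 0.08547 kN.

T_P = 0.1027 kN, T_Q = 0.08547 kN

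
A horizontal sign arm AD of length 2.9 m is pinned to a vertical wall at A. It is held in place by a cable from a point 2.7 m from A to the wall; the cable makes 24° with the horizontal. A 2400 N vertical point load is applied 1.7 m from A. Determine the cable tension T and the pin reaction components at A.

T = 3715 N, A_x = 3394 N, A_y = 888.9 N

ΣM about A: T·sin24°·2.7 − 2400·1.7 = 0 → T = 4080/(2.7·0.406737) = 3715.2 ≈ 3715 N.
ΣF_x = 0: A_x − T·cos24° = 0 → A_x = 3715.2 × 0.913545 = 3394 N.
ΣF_y = 0: A_y + T·sin24° − 2400 = 0 → A_y = 2400 − 3715.2 × 0.406737 = 888.9 N.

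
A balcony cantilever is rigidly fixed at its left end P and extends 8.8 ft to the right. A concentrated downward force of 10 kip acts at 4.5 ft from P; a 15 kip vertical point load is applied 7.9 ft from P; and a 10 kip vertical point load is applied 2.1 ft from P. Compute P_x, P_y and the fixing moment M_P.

ΣF_x = 0: P_x = 0.
ΣF_y = 0: P_y − 10 − 15 − 10 = 0 → P_y = 35.00 kip.
ΣM about P: M_P − 10·4.5 − 15·7.9 − 10·2.1 = 0 → M_P = 184.5 kip·ft.

P_x = 0, P_y = 35.00 kip, M_P = 184.5 kip·ft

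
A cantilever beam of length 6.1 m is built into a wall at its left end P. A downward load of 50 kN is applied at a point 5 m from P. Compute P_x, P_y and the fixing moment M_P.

P_x = 0, P_y = 50.00 kN, M_P = 250.0 kN·m

ΣF_x = 0: P_x = 0.
ΣF_y = 0: P_y − 50 = 0 → P_y = 50.00 kN.
ΣM about P: M_P − 50·5 = 0 → M_P = 250.0 kN·m.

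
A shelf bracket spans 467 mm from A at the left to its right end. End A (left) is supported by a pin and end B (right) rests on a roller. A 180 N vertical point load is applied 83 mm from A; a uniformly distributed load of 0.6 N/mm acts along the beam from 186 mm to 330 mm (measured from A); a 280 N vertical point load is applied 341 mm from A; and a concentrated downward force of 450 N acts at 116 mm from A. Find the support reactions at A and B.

A_x = 0, A_y = 600.4 N, B_y = 396.0 N

Resultant of the distributed load: 0.6 × 144 = 86.4 N at 258 mm from A.
Taking moments about A: B_y·467 − 180·83 − (0.6·144)·258 − 280·341 − 450·116 = 0 → B_y = 184911.2/467 = 395.955 ≈ 396.0 N.
ΣF_y = 0: A_y + 395.955 − 180 − 0.6·144 − 280 − 450 = 0 → A_y = 600.4 N.
ΣF_x = 0: no horizontal applied forces, so A_x = 0.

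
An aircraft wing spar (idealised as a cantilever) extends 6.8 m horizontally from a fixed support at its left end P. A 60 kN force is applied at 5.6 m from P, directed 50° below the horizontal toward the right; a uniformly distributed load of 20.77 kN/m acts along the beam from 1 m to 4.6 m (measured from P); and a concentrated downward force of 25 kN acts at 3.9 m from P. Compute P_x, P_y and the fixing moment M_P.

P_x = -38.57 kN, P_y = 145.7 kN, M_P = 564.3 kN·m

Resultant of the distributed load: 20.77 × 3.6 = 74.772 kN at 2.8 m from P.
ΣF_x = 0: P_x + 60·cos50° = 0 → P_x = -38.57 kN.
ΣF_y = 0: P_y − 60·sin50° − 20.77·3.6 − 25 = 0 → P_y = 145.7 kN.
ΣM about P: M_P − 60·sin50°·5.6 − (20.77·3.6)·2.8 − 25·3.9 = 0 → M_P = 564.3 kN·m.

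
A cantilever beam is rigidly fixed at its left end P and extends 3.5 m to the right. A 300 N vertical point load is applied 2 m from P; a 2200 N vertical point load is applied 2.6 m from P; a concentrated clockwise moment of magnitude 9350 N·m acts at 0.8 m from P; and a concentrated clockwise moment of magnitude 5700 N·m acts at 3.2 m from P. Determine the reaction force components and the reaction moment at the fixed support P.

ΣF_x = 0: P_x = 0.
ΣF_y = 0: P_y − 300 − 2200 = 0 → P_y = 2500 N.
ΣM about P: M_P − 300·2 − 2200·2.6 − 9350 − 5700 = 0 → M_P = 21370 N·m.

P_x = 0, P_y = 2500 N, M_P = 21370 N·m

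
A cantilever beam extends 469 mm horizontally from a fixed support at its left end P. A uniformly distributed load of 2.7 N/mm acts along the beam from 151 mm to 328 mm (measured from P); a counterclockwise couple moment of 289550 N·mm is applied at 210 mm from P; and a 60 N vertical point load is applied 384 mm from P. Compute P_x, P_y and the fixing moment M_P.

Resultant of the distributed load: 2.7 × 177 = 477.9 N at 239.5 mm from P.
ΣF_x = 0: P_x = 0.
ΣF_y = 0: P_y − 2.7·177 − 60 = 0 → P_y = 537.9 N.
ΣM about P: M_P − (2.7·177)·239.5 + 289550 − 60·384 = 0 → M_P = -152100 N·mm.

P_x = 0, P_y = 537.9 N, M_P = -152100 N·mm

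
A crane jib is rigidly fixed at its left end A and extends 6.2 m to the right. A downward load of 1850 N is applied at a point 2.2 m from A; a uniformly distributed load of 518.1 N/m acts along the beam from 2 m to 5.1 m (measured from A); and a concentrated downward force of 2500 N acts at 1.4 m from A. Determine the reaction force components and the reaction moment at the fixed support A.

Resultant of the distributed load: 518.1 × 3.1 = 1606.11 N at 3.55 m from A.
ΣF_x = 0: A_x = 0.
ΣF_y = 0: A_y − 1850 − 518.1·3.1 − 2500 = 0 → A_y = 5956 N.
ΣM about A: M_A − 1850·2.2 − (518.1·3.1)·3.55 − 2500·1.4 = 0 → M_A = 13270 N·m.

A_x = 0, A_y = 5956 N, M_A = 13270 N·m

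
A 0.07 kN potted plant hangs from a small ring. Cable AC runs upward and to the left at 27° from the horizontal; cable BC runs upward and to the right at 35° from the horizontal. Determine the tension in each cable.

ΣF_x = 0: −T_AC·cos27° + T_BC·cos35° = 0 → T_BC = 1.08772·T_AC.
ΣF_y = 0: T_AC·sin27° + T_BC·sin35° = 0.07.
Substitute: T_AC·(0.45399 + 1.08772·0.573576) = 0.07 → T_AC = 0.0649423 ≈ 0.06494 kN.
Then T_BC = 1.08772 × 0.0649423 = 0.07064 kN.

T_AC = 0.06494 kN, T_BC = 0.07064 kN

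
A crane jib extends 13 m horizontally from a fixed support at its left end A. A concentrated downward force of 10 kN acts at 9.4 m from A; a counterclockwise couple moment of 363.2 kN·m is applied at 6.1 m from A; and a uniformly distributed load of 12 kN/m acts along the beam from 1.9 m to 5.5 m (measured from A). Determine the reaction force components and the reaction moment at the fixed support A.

Resultant of the distributed load: 12 × 3.6 = 43.2 kN at 3.7 m from A.
ΣF_x = 0: A_x = 0.
ΣF_y = 0: A_y − 10 − 12·3.6 = 0 → A_y = 53.20 kN.
ΣM about A: M_A − 10·9.4 + 363.2 − (12·3.6)·3.7 = 0 → M_A = -109.4 kN·m.

A_x = 0, A_y = 53.20 kN, M_A = -109.4 kN·m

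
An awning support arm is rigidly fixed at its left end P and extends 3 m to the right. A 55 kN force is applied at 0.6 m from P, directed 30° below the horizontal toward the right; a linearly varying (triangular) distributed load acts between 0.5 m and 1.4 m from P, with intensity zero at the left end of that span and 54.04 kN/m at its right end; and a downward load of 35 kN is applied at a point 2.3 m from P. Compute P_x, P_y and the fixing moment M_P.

P_x = -47.63 kN, P_y = 86.82 kN, M_P = 123.7 kN·m

Resultant of the triangular load: ½ × 54.04 × 0.9 = 24.318 kN, acting at 1.1 m from P (one-third of the span from the peak).
ΣF_x = 0: P_x + 55·cos30° = 0 → P_x = -47.63 kN.
ΣF_y = 0: P_y − 55·sin30° − ½·54.04·0.9 − 35 = 0 → P_y = 86.82 kN.
ΣM about P: M_P − 55·sin30°·0.6 − (½·54.04·0.9)·1.1 − 35·2.3 = 0 → M_P = 123.7 kN·m.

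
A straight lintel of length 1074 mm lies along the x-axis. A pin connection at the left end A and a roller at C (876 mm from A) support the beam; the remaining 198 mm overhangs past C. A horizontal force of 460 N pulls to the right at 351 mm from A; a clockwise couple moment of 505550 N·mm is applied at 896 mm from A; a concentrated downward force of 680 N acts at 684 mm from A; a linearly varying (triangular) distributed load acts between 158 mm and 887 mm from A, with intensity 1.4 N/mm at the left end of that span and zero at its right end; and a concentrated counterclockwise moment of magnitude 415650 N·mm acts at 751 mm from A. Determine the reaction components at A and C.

A_x = -460.0 N, A_y = 323.1 N, C_y = 867.2 N

Resultant of the triangular load: ½ × 1.4 × 729 = 510.3 N, acting at 401 mm from A (one-third of the span from the peak).
ΣM about A: C_y·876 − 505550 − 680·684 − (½·1.4·729)·401 + 415650 = 0 → C_y = 759650.3/876 = 867.181 ≈ 867.2 N.
ΣF_y = 0: A_y + 867.181 − 680 − ½·1.4·729 = 0 → A_y = 323.1 N.
ΣF_x = 0: A_x + 460 = 0 → A_x = -460.0 N.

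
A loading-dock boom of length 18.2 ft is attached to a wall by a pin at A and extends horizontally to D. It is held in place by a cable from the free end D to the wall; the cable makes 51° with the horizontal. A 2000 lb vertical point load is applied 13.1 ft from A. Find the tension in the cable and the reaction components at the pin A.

ΣM about A: T·sin51°·18.2 − 2000·13.1 = 0 → T = 26200/(18.2·0.777146) = 1852.37 ≈ 1852 lb.
ΣF_x = 0: A_x − T·cos51° = 0 → A_x = 1852.37 × 0.62932 = 1166 lb.
ΣF_y = 0: A_y + T·sin51° − 2000 = 0 → A_y = 2000 − 1852.37 × 0.777146 = 560.4 lb.

T = 1852 lb, A_x = 1166 lb, A_y = 560.4 lb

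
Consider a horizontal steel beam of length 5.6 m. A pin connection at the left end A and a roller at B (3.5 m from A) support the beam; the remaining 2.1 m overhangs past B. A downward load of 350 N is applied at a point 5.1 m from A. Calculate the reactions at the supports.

Moments about A: B_y·3.5 − 350·5.1 = 0 → B_y = 1785/3.5 = 510.0 N.
ΣF_y = 0: A_y + 510 − 350 = 0 → A_y = -160.0 N.
ΣF_x = 0: no horizontal applied forces, so A_x = 0.

A_x = 0, A_y = -160.0 N, B_y = 510.0 N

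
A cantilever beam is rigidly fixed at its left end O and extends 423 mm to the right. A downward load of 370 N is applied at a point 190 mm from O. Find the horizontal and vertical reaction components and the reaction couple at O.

O_x = 0, O_y = 370.0 N, M_O = 70300 N·mm

ΣF_x = 0: O_x = 0.
ΣF_y = 0: O_y − 370 = 0 → O_y = 370.0 N.
ΣM about O: M_O − 370·190 = 0 → M_O = 70300 N·mm.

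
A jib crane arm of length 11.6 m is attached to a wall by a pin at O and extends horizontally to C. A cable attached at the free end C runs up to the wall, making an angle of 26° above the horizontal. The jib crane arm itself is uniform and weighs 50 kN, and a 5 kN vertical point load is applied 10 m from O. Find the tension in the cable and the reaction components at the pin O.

ΣM about O: T·sin26°·11.6 − 50·5.8 − 5·10 = 0 → T = 340/(11.6·0.438371) = 66.862 ≈ 66.86 kN.
ΣF_x = 0: O_x − T·cos26° = 0 → O_x = 66.862 × 0.898794 = 60.10 kN.
ΣF_y = 0: O_y + T·sin26° − 50 − 5 = 0 → O_y = 55 − 66.862 × 0.438371 = 25.69 kN.

T = 66.86 kN, O_x = 60.10 kN, O_y = 25.69 kN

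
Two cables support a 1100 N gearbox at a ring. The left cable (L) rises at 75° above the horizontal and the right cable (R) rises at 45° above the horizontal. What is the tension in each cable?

T_L = 898.1 N, T_R = 328.7 N

ΣF_x = 0: −T_L·cos75° + T_R·cos45° = 0 → T_R = 0.366025·T_L.
ΣF_y = 0: T_L·sin75° + T_R·sin45° = 1100.
Substitute: T_L·(0.965926 + 0.366025·0.707107) = 1100 → T_L = 898.146 ≈ 898.1 N.
Then T_R = 0.366025 × 898.146 = 328.7 N.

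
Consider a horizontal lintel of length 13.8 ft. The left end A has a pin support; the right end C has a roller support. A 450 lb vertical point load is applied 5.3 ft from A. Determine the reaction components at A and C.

Moments about A: C_y·13.8 − 450·5.3 = 0 → C_y = 2385/13.8 = 172.826 ≈ 172.8 lb.
ΣF_y = 0: A_y + 172.826 − 450 = 0 → A_y = 277.2 lb.
ΣF_x = 0: no horizontal applied forces, so A_x = 0.

A_x = 0, A_y = 277.2 lb, C_y = 172.8 lb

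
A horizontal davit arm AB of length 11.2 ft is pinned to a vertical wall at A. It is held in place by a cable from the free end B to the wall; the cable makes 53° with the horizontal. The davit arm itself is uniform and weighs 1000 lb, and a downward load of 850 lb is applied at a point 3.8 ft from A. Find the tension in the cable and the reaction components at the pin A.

ΣM about A: T·sin53°·11.2 − 1000·5.6 − 850·3.8 = 0 → T = 8830/(11.2·0.798636) = 987.174 ≈ 987.2 lb.
ΣF_x = 0: A_x − T·cos53° = 0 → A_x = 987.174 × 0.601815 = 594.1 lb.
ΣF_y = 0: A_y + T·sin53° − 1000 − 850 = 0 → A_y = 1850 − 987.174 × 0.798636 = 1062 lb.

T = 987.2 lb, A_x = 594.1 lb, A_y = 1062 lb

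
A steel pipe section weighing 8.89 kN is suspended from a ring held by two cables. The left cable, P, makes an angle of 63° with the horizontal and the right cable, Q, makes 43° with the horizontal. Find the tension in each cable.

ΣF_x = 0: −T_P·cos63° + T_Q·cos43° = 0 → T_Q = 0.620754·T_P.
ΣF_y = 0: T_P·sin63° + T_Q·sin43° = 8.89.
Substitute: T_P·(0.891007 + 0.620754·0.681998) = 8.89 → T_P = 6.76375 ≈ 6.764 kN.
Then T_Q = 0.620754 × 6.76375 = 4.199 kN.

T_P = 6.764 kN, T_Q = 4.199 kN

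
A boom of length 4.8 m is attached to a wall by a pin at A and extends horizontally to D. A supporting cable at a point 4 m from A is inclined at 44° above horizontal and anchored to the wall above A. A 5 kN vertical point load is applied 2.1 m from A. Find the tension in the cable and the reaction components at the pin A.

ΣM about A: T·sin44°·4 − 5·2.1 = 0 → T = 10.5/(4·0.694658) = 3.77884 ≈ 3.779 kN.
ΣF_x = 0: A_x − T·cos44° = 0 → A_x = 3.77884 × 0.71934 = 2.718 kN.
ΣF_y = 0: A_y + T·sin44° − 5 = 0 → A_y = 5 − 3.77884 × 0.694658 = 2.375 kN.

T = 3.779 kN, A_x = 2.718 kN, A_y = 2.375 kN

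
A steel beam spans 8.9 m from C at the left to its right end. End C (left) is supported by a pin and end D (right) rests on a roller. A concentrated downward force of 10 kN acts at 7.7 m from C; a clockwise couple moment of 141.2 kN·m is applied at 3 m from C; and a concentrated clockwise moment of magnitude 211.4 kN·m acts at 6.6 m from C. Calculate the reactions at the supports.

C_x = 0, C_y = -38.27 kN, D_y = 48.27 kN

ΣM about C: D_y·8.9 − 10·7.7 − 141.2 − 211.4 = 0 → D_y = 429.6/8.9 = 48.2697 ≈ 48.27 kN.
ΣF_y = 0: C_y + 48.2697 − 10 = 0 → C_y = -38.27 kN.
ΣF_x = 0: no horizontal applied forces, so C_x = 0.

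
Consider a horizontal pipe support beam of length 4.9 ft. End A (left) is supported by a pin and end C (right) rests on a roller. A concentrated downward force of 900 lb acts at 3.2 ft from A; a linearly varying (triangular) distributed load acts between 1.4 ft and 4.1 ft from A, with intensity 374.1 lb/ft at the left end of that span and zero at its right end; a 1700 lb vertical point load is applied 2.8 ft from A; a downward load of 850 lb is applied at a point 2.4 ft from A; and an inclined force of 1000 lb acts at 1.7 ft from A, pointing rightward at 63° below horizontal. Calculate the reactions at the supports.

Resultant of the triangular load: ½ × 374.1 × 2.7 = 505.035 lb, acting at 2.3 ft from A (one-third of the span from the peak).
Taking moments about A: C_y·4.9 − 900·3.2 − (½·374.1·2.7)·2.3 − 1700·2.8 − 850·2.4 − 1000·sin63°·1.7 = 0 → C_y = 12356.3/4.9 = 2521.69 ≈ 2522 lb.
ΣF_y = 0: A_y + 2521.69 − 900 − ½·374.1·2.7 − 1700 − 850 − 1000·sin63° = 0 → A_y = 2324 lb.
ΣF_x = 0: A_x + 1000·cos63° = 0 → A_x = -454.0 lb.

A_x = -454.0 lb, A_y = 2324 lb, C_y = 2522 lb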